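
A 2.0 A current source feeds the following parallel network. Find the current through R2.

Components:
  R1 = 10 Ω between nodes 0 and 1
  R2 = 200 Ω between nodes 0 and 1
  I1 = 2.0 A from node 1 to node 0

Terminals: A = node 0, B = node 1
All resistors sit directly between nodes 0 and 1, so they are in parallel and share one voltage V; the full source current 2 A splits among them.
1/R_par = 1/10 + 1/200 = 0.105 S  =>  R_par = 9.524 Ω
V = I × R_par = 2 × 9.524 = 19.05 V
I_R2 = V/R2 = 19.05/200 = 0.09524 A

Final answer: 0.09524 A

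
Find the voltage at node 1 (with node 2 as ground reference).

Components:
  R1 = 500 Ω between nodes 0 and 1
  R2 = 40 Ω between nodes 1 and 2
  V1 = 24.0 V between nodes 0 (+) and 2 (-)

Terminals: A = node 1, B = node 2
Nodal analysis, taking node 2 as the 0 V reference.
Source V1 fixes V_0 = 24 V.
KCL at each unknown node (sum of currents leaving = 0; resistances in Ω):
  Node 1: (V_1 - 24)/500 + (V_1 - 0)/40 = 0
Collecting terms: 0.027 × V_1 = 0.048  =>  V_1 = 1.778 V
The requested potential is V_1 = 1.778 V.

Final answer: V_1 = 1.778 V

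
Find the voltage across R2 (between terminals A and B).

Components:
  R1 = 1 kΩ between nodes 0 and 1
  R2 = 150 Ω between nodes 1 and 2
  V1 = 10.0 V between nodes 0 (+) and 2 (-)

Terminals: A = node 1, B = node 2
R1 and R2 are in series across V1 (node 0 → node 1 → node 2), and the output A–B is taken across R2, so this is a voltage divider.
Series current: I = V1/(R1 + R2) = 10/(1000 + 150) = 10/1150 = 0.008696 A
V_R2 = I × R2 = V1 × R2/(R1 + R2) = 10 × 150/1150 = 1.304 V

Final answer: 1.304 V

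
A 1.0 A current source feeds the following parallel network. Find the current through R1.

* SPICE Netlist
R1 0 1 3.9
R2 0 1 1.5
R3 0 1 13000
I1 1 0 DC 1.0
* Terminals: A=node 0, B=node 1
All resistors sit directly between nodes 0 and 1, so they are in parallel and share one voltage V; the full source current 1 A splits among them.
1/R_par = 1/3.9 + 1/1.5 + 1/13000 = 0.9232 S  =>  R_par = 1.083 Ω
V = I × R_par = 1 × 1.083 = 1.083 V
I_R1 = V/R1 = 1.083/3.9 = 0.2778 A

Final answer: 0.2778 A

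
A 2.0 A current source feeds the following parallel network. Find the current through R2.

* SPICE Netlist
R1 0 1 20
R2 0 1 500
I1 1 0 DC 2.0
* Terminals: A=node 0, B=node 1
All resistors sit directly between nodes 0 and 1, so they are in parallel and share one voltage V; the full source current 2 A splits among them.
1/R_par = 1/20 + 1/500 = 0.052 S  =>  R_par = 19.23 Ω
V = I × R_par = 2 × 19.23 = 38.46 V
I_R2 = V/R2 = 38.46/500 = 0.07692 A

Final answer: 0.07692 A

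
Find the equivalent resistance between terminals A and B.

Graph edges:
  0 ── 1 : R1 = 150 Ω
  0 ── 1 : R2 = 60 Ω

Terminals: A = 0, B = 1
Reduce the network between node 0 (A) and node 1 (B) by series/parallel combination:
  Rp1 = R1 ‖ R2 (parallel, both between nodes 0 and 1) = 1/(1/150 + 1/60) = 42.86 Ω
R_eq = 42.86 Ω

Final answer: 42.86 Ω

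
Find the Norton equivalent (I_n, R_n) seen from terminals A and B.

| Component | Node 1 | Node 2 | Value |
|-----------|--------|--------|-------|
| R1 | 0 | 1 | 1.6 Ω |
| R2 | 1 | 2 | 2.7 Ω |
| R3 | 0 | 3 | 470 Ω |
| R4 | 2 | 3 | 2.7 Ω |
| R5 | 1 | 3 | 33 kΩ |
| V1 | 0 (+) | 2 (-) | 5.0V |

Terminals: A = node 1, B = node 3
Find the Thévenin equivalent first; then I_n = V_th/R_th and R_n = R_th.
Step 1 — V_th is the open-circuit voltage V_A - V_B (nothing connected across the terminals).
Nodal analysis, taking node 2 as the 0 V reference.
Source V1 fixes V_0 = 5 V.
KCL at each unknown node (sum of currents leaving = 0; resistances in Ω):
  Node 1: (V_1 - 5)/1.6 + (V_1 - 0)/2.7 + (V_1 - V_3)/33000 = 0
  Node 3: (V_3 - 5)/470 + (V_3 - 0)/2.7 + (V_3 - V_1)/33000 = 0
Collecting terms (coefficients in siemens):
  0.9954·V_1 - 0.0000303·V_3 = 3.125
  0.3725·V_3 - 0.0000303·V_1 = 0.01064
Determinant D = (0.9954)(0.3725) - (-0.0000303)(-0.0000303) = 0.3708
V_1 = [(3.125)(0.3725) - (-0.0000303)(0.01064)]/D = 3.139 V
V_3 = [(0.9954)(0.01064) - (3.125)(-0.0000303)]/D = 0.02881 V
V_th = V_1 - V_3 = 3.139 - 0.02881 = 3.111 V
Step 2 — R_th: zero the source — replace V1 by a short circuit (node 2 merges into node 0) — and find the resistance seen between A (node 1) and B (node 3).
Reduce the network between node 1 (A) and node 3 (B) by series/parallel combination:
  Rp1 = R1 ‖ R2 (parallel, both between nodes 0 and 1) = 1/(1/1.6 + 1/2.7) = 1.005 Ω
  Rp2 = R3 ‖ R4 (parallel, both between nodes 0 and 3) = 1/(1/470 + 1/2.7) = 2.685 Ω
  Rs1 = Rp1 + Rp2 (series, joined only at node 0) = 1.005 + 2.685 = 3.689 Ω
  Rp3 = R5 ‖ Rs1 (parallel, both between nodes 1 and 3) = 1/(1/33000 + 1/3.689) = 3.689 Ω
R_th = 3.689 Ω
I_n = V_th/R_th = 3.111/3.689 = 0.8433 A, and R_n = R_th = 3.689 Ω

Final answer: I_n = 0.8433 A, R_n = 3.689 Ω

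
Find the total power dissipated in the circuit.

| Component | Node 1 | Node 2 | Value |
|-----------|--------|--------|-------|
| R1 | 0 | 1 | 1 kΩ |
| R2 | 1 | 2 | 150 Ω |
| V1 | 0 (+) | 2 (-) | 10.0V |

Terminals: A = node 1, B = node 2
Nodal analysis, taking node 2 as the 0 V reference.
Source V1 fixes V_0 = 10 V.
KCL at each unknown node (sum of currents leaving = 0; resistances in Ω):
  Node 1: (V_1 - 10)/1000 + (V_1 - 0)/150 = 0
Collecting terms: 0.007667 × V_1 = 0.01  =>  V_1 = 1.304 V
Power in each resistor, P = (ΔV)²/R:
  P_R1 = (10 - 1.304)²/1000 = 0.07561 W
  P_R2 = (1.304 - 0)²/150 = 0.01134 W
P_total = P_R1 + P_R2 = 0.08696 W

Final answer: 0.08696 W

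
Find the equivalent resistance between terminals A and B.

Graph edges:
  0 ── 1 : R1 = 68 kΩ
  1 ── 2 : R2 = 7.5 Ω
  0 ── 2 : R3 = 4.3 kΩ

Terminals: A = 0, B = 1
Reduce the network between node 0 (A) and node 1 (B) by series/parallel combination:
  Rs1 = R3 + R2 (series, joined only at node 2) = 4300 + 7.5 = 4308 Ω
  Rp1 = R1 ‖ Rs1 (parallel, both between nodes 0 and 1) = 1/(1/68000 + 1/4308) = 4051 Ω
R_eq = 4.051 kΩ

Final answer: 4.051 kΩ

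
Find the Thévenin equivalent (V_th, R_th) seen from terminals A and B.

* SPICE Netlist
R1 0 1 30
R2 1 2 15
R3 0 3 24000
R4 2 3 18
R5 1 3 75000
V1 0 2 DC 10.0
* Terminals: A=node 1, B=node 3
Step 1 — V_th is the open-circuit voltage V_A - V_B (nothing connected across the terminals).
Nodal analysis, taking node 2 as the 0 V reference.
Source V1 fixes V_0 = 10 V.
KCL at each unknown node (sum of currents leaving = 0; resistances in Ω):
  Node 1: (V_1 - 10)/30 + (V_1 - 0)/15 + (V_1 - V_3)/75000 = 0
  Node 3: (V_3 - 10)/24000 + (V_3 - 0)/18 + (V_3 - V_1)/75000 = 0
Collecting terms (coefficients in siemens):
  0.1·V_1 - 0.00001333·V_3 = 0.3333
  0.05561·V_3 - 0.00001333·V_1 = 0.0004167
Determinant D = (0.1)(0.05561) - (-0.00001333)(-0.00001333) = 0.005562
V_1 = [(0.3333)(0.05561) - (-0.00001333)(0.0004167)]/D = 3.333 V
V_3 = [(0.1)(0.0004167) - (0.3333)(-0.00001333)]/D = 0.008292 V
V_th = V_1 - V_3 = 3.333 - 0.008292 = 3.325 V
Step 2 — R_th: zero the source — replace V1 by a short circuit (node 2 merges into node 0) — and find the resistance seen between A (node 1) and B (node 3).
Reduce the network between node 1 (A) and node 3 (B) by series/parallel combination:
  Rp1 = R1 ‖ R2 (parallel, both between nodes 0 and 1) = 1/(1/30 + 1/15) = 10 Ω
  Rp2 = R3 ‖ R4 (parallel, both between nodes 0 and 3) = 1/(1/24000 + 1/18) = 17.99 Ω
  Rs1 = Rp1 + Rp2 (series, joined only at node 0) = 10 + 17.99 = 27.99 Ω
  Rp3 = R5 ‖ Rs1 (parallel, both between nodes 1 and 3) = 1/(1/75000 + 1/27.99) = 27.98 Ω
R_th = 27.98 Ω

Final answer: V_th = 3.325 V, R_th = 27.98 Ω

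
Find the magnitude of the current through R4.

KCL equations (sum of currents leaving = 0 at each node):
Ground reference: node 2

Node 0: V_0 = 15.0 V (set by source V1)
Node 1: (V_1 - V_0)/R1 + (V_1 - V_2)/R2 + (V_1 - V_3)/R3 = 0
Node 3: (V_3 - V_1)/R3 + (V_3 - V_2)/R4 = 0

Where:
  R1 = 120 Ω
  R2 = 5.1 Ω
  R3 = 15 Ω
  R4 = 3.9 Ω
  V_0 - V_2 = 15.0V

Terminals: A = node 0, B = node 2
Nodal analysis, taking node 2 as the 0 V reference.
Source V1 fixes V_0 = 15 V.
KCL at each unknown node (sum of currents leaving = 0; resistances in Ω):
  Node 1: (V_1 - 15)/120 + (V_1 - 0)/5.1 + (V_1 - V_3)/15 = 0
  Node 3: (V_3 - V_1)/15 + (V_3 - 0)/3.9 = 0
Collecting terms (coefficients in siemens):
  0.2711·V_1 - 0.06667·V_3 = 0.125
  0.3231·V_3 - 0.06667·V_1 = 0
Determinant D = (0.2711)(0.3231) - (-0.06667)(-0.06667) = 0.08313
V_1 = [(0.125)(0.3231) - (-0.06667)(0)]/D = 0.4858 V
V_3 = [(0.2711)(0) - (0.125)(-0.06667)]/D = 0.1002 V
I_R4 = (V_2 - V_3)/R4 = (0 - 0.1002)/3.9 = -0.0257 A
|I_R4| = 0.0257 A

Final answer: |I_R4| = 0.0257 A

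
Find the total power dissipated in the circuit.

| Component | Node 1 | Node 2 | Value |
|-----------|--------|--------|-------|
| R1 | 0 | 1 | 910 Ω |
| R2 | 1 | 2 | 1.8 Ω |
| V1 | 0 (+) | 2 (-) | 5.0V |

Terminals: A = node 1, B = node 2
Nodal analysis, taking node 2 as the 0 V reference.
Source V1 fixes V_0 = 5 V.
KCL at each unknown node (sum of currents leaving = 0; resistances in Ω):
  Node 1: (V_1 - 5)/910 + (V_1 - 0)/1.8 = 0
Collecting terms: 0.5567 × V_1 = 0.005495  =>  V_1 = 0.009871 V
Power in each resistor, P = (ΔV)²/R:
  P_R1 = (5 - 0.009871)²/910 = 0.02736 W
  P_R2 = (0.009871 - 0)²/1.8 = 0.00005413 W
P_total = P_R1 + P_R2 = 0.02742 W

Final answer: 0.02742 W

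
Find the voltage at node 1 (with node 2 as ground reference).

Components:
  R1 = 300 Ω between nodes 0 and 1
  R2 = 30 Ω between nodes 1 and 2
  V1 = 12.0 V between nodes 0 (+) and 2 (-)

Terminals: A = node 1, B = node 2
Nodal analysis, taking node 2 as the 0 V reference.
Source V1 fixes V_0 = 12 V.
KCL at each unknown node (sum of currents leaving = 0; resistances in Ω):
  Node 1: (V_1 - 12)/300 + (V_1 - 0)/30 = 0
Collecting terms: 0.03667 × V_1 = 0.04  =>  V_1 = 1.091 V
The requested potential is V_1 = 1.091 V.

Final answer: V_1 = 1.091 V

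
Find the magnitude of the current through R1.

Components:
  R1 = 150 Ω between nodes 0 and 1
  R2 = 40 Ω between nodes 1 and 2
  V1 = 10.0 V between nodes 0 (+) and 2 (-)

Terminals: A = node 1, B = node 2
Nodal analysis, taking node 2 as the 0 V reference.
Source V1 fixes V_0 = 10 V.
KCL at each unknown node (sum of currents leaving = 0; resistances in Ω):
  Node 1: (V_1 - 10)/150 + (V_1 - 0)/40 = 0
Collecting terms: 0.03167 × V_1 = 0.06667  =>  V_1 = 2.105 V
I_R1 = (V_0 - V_1)/R1 = (10 - 2.105)/150 = 0.05263 A
|I_R1| = 0.05263 A

Final answer: |I_R1| = 0.05263 A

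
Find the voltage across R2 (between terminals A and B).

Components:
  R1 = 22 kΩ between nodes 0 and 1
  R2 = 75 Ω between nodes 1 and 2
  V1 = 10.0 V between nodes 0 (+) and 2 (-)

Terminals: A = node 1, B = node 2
R1 and R2 are in series across V1 (node 0 → node 1 → node 2), and the output A–B is taken across R2, so this is a voltage divider.
Series current: I = V1/(R1 + R2) = 10/(22000 + 75) = 10/22080 = 0.000453 A
V_R2 = I × R2 = V1 × R2/(R1 + R2) = 10 × 75/22080 = 0.03398 V

Final answer: 0.03398 V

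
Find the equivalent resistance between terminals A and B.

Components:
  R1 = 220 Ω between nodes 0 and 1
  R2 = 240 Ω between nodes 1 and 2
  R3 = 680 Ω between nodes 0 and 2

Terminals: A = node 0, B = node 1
Reduce the network between node 0 (A) and node 1 (B) by series/parallel combination:
  Rs1 = R3 + R2 (series, joined only at node 2) = 680 + 240 = 920 Ω
  Rp1 = R1 ‖ Rs1 (parallel, both between nodes 0 and 1) = 1/(1/220 + 1/920) = 177.5 Ω
R_eq = 177.5 Ω

Final answer: 177.5 Ω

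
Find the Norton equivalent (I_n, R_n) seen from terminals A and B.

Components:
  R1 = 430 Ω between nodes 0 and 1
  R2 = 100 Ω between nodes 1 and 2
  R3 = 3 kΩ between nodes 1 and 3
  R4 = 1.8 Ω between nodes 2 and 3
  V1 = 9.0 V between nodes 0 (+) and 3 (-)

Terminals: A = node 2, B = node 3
Find the Thévenin equivalent first; then I_n = V_th/R_th and R_n = R_th.
Step 1 — V_th is the open-circuit voltage V_A - V_B (nothing connected across the terminals).
Nodal analysis, taking node 3 as the 0 V reference.
Source V1 fixes V_0 = 9 V.
KCL at each unknown node (sum of currents leaving = 0; resistances in Ω):
  Node 1: (V_1 - 9)/430 + (V_1 - V_2)/100 + (V_1 - 0)/3000 = 0
  Node 2: (V_2 - V_1)/100 + (V_2 - 0)/1.8 = 0
Collecting terms (coefficients in siemens):
  0.01266·V_1 - 0.01·V_2 = 0.02093
  0.5656·V_2 - 0.01·V_1 = 0
Determinant D = (0.01266)(0.5656) - (-0.01)(-0.01) = 0.007059
V_1 = [(0.02093)(0.5656) - (-0.01)(0)]/D = 1.677 V
V_2 = [(0.01266)(0) - (0.02093)(-0.01)]/D = 0.02965 V
V_th = V_2 - V_3 = 0.02965 - 0 = 0.02965 V
Step 2 — R_th: zero the source — replace V1 by a short circuit (node 3 merges into node 0) — and find the resistance seen between A (node 2) and B (node 0).
Reduce the network between node 2 (A) and node 0 (B) by series/parallel combination:
  Rp1 = R1 ‖ R3 (parallel, both between nodes 0 and 1) = 1/(1/430 + 1/3000) = 376.1 Ω
  Rs1 = R2 + Rp1 (series, joined only at node 1) = 100 + 376.1 = 476.1 Ω
  Rp2 = R4 ‖ Rs1 (parallel, both between nodes 0 and 2) = 1/(1/1.8 + 1/476.1) = 1.793 Ω
R_th = 1.793 Ω
I_n = V_th/R_th = 0.02965/1.793 = 0.01653 A, and R_n = R_th = 1.793 Ω

Final answer: I_n = 0.01653 A, R_n = 1.793 Ω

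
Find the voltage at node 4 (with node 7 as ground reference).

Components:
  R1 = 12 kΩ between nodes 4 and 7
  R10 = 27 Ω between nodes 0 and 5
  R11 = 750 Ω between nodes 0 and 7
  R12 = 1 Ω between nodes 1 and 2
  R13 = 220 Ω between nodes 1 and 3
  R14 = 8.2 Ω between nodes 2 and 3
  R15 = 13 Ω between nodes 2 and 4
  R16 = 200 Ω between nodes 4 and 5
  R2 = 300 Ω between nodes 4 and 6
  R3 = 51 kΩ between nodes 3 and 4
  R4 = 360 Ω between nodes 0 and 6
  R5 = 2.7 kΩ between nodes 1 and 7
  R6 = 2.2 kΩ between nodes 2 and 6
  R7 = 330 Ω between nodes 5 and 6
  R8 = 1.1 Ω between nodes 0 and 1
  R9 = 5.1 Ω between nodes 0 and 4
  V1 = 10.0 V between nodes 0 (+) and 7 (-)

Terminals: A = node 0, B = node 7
Nodal analysis, taking node 7 as the 0 V reference.
Source V1 fixes V_0 = 10 V.
KCL at each unknown node (sum of currents leaving = 0; resistances in Ω):
  Node 1: (V_1 - 0)/2700 + (V_1 - 10)/1.1 + (V_1 - V_2)/1 + (V_1 - V_3)/220 = 0
  Node 2: (V_2 - V_6)/2200 + (V_2 - V_1)/1 + (V_2 - V_3)/8.2 + (V_2 - V_4)/13 = 0
  Node 3: (V_3 - V_4)/51000 + (V_3 - V_1)/220 + (V_3 - V_2)/8.2 = 0
  Node 4: (V_4 - 0)/12000 + (V_4 - V_6)/300 + (V_4 - V_3)/51000 + (V_4 - 10)/5.1 + (V_4 - V_2)/13 + (V_4 - V_5)/200 = 0
  Node 5: (V_5 - V_6)/330 + (V_5 - 10)/27 + (V_5 - V_4)/200 = 0
  Node 6: (V_6 - V_4)/300 + (V_6 - 10)/360 + (V_6 - V_2)/2200 + (V_6 - V_5)/330 = 0
Collecting terms (coefficients in siemens):
  1.914·V_1 - 1·V_2 - 0.004545·V_3 = 9.091
  1.199·V_2 - 1·V_1 - 0.122·V_3 - 0.07692·V_4 - 0.0004545·V_6 = 0
  0.1265·V_3 - 0.004545·V_1 - 0.122·V_2 - 0.00001961·V_4 = 0
  0.2814·V_4 - 0.07692·V_2 - 0.00001961·V_3 - 0.005·V_5 - 0.003333·V_6 = 1.961
  0.04507·V_5 - 0.005·V_4 - 0.00303·V_6 = 0.3704
  0.009596·V_6 - 0.0004545·V_2 - 0.003333·V_4 - 0.00303·V_5 = 0.02778
Solving these 6 simultaneous equations (Gaussian elimination) gives:
  V_1 = 9.996 V, V_2 = 9.996 V, V_3 = 9.996 V, V_4 = 9.996 V
  V_5 = 9.999 V, V_6 = 9.998 V
The requested potential is V_4 = 9.996 V.

Final answer: V_4 = 9.996 V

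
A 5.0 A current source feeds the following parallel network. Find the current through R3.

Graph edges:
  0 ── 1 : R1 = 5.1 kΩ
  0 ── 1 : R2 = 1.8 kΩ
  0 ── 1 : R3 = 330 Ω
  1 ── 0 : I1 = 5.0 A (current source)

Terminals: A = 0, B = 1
All resistors sit directly between nodes 0 and 1, so they are in parallel and share one voltage V; the full source current 5 A splits among them.
1/R_par = 1/5100 + 1/1800 + 1/330 = 0.003782 S  =>  R_par = 264.4 Ω
V = I × R_par = 5 × 264.4 = 1322 V
I_R3 = V/R3 = 1322/330 = 4.006 A

Final answer: 4.006 A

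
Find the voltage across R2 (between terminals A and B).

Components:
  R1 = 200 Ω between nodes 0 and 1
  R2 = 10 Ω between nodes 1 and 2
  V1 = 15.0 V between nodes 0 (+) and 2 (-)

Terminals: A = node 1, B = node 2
R1 and R2 are in series across V1 (node 0 → node 1 → node 2), and the output A–B is taken across R2, so this is a voltage divider.
Series current: I = V1/(R1 + R2) = 15/(200 + 10) = 15/210 = 0.07143 A
V_R2 = I × R2 = V1 × R2/(R1 + R2) = 15 × 10/210 = 0.7143 V

Final answer: 0.7143 V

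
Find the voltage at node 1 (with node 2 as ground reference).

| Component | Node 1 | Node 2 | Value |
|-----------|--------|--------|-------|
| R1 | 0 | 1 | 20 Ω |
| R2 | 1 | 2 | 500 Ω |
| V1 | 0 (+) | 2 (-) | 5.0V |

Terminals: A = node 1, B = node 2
Nodal analysis, taking node 2 as the 0 V reference.
Source V1 fixes V_0 = 5 V.
KCL at each unknown node (sum of currents leaving = 0; resistances in Ω):
  Node 1: (V_1 - 5)/20 + (V_1 - 0)/500 = 0
Collecting terms: 0.052 × V_1 = 0.25  =>  V_1 = 4.808 V
The requested potential is V_1 = 4.808 V.

Final answer: V_1 = 4.808 V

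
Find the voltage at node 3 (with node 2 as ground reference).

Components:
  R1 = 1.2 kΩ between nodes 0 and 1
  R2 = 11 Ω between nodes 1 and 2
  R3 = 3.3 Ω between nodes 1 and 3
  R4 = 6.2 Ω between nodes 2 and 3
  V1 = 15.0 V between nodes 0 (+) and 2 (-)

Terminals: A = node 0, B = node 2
Nodal analysis, taking node 2 as the 0 V reference.
Source V1 fixes V_0 = 15 V.
KCL at each unknown node (sum of currents leaving = 0; resistances in Ω):
  Node 1: (V_1 - 15)/1200 + (V_1 - 0)/11 + (V_1 - V_3)/3.3 = 0
  Node 3: (V_3 - V_1)/3.3 + (V_3 - 0)/6.2 = 0
Collecting terms (coefficients in siemens):
  0.3948·V_1 - 0.303·V_3 = 0.0125
  0.4643·V_3 - 0.303·V_1 = 0
Determinant D = (0.3948)(0.4643) - (-0.303)(-0.303) = 0.09147
V_1 = [(0.0125)(0.4643) - (-0.303)(0)]/D = 0.06345 V
V_3 = [(0.3948)(0) - (0.0125)(-0.303)]/D = 0.04141 V
The requested potential is V_3 = 0.04141 V.

Final answer: V_3 = 0.04141 V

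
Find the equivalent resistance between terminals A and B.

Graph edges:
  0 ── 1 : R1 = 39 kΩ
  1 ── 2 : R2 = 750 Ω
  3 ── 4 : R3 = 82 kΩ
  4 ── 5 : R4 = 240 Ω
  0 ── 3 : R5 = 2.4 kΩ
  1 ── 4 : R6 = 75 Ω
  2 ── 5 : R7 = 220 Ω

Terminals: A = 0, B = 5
The network is not a plain series/parallel combination. Inject a 1 A test current into terminal A (node 0) and return it from terminal B (node 5); then R_eq = V_A / (1 A).
Nodal analysis, taking node 5 as the 0 V reference.
Current source I_test pushes 1 A into node 0 and draws it out of node 5.
KCL at each unknown node (sum of currents leaving = 0; resistances in Ω):
  Node 0: (V_0 - V_1)/39000 + (V_0 - V_3)/2400 - 1 = 0
  Node 1: (V_1 - V_0)/39000 + (V_1 - V_2)/750 + (V_1 - V_4)/75 = 0
  Node 2: (V_2 - V_1)/750 + (V_2 - 0)/220 = 0
  Node 3: (V_3 - V_0)/2400 + (V_3 - V_4)/82000 = 0
  Node 4: (V_4 - V_1)/75 + (V_4 - V_3)/82000 + (V_4 - 0)/240 = 0
Collecting terms (coefficients in siemens):
  0.0004423·V_0 - 0.00002564·V_1 - 0.0004167·V_3 = 1
  0.01469·V_1 - 0.00002564·V_0 - 0.001333·V_2 - 0.01333·V_4 = 0
  0.005879·V_2 - 0.001333·V_1 = 0
  0.0004289·V_3 - 0.0004167·V_0 - 0.0000122·V_4 = 0
  0.01751·V_4 - 0.01333·V_1 - 0.0000122·V_3 = 0
Solving these 5 simultaneous equations (Gaussian elimination) gives:
  V_0 = 26880 V, V_1 = 219.9 V, V_2 = 49.87 V, V_3 = 26120 V
  V_4 = 185.6 V
R_eq = V_0 / 1 A = 26880 Ω = 26.88 kΩ

Final answer: 26.88 kΩ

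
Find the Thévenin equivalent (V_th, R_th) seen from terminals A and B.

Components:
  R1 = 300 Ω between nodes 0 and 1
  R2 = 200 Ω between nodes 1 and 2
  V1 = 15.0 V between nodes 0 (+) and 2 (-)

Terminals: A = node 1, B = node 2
Step 1 — V_th is the open-circuit voltage V_A - V_B (nothing connected across the terminals).
Nodal analysis, taking node 2 as the 0 V reference.
Source V1 fixes V_0 = 15 V.
KCL at each unknown node (sum of currents leaving = 0; resistances in Ω):
  Node 1: (V_1 - 15)/300 + (V_1 - 0)/200 = 0
Collecting terms: 0.008333 × V_1 = 0.05  =>  V_1 = 6 V
V_th = V_1 - V_2 = 6 - 0 = 6 V
Step 2 — R_th: zero the source — replace V1 by a short circuit (node 2 merges into node 0) — and find the resistance seen between A (node 1) and B (node 0).
Reduce the network between node 1 (A) and node 0 (B) by series/parallel combination:
  Rp1 = R1 ‖ R2 (parallel, both between nodes 0 and 1) = 1/(1/300 + 1/200) = 120 Ω
R_th = 120 Ω

Final answer: V_th = 6 V, R_th = 120 Ω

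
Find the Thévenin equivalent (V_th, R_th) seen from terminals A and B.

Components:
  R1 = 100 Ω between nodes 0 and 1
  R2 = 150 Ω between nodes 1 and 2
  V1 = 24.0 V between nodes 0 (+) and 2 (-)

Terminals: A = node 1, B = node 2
Step 1 — V_th is the open-circuit voltage V_A - V_B (nothing connected across the terminals).
Nodal analysis, taking node 2 as the 0 V reference.
Source V1 fixes V_0 = 24 V.
KCL at each unknown node (sum of currents leaving = 0; resistances in Ω):
  Node 1: (V_1 - 24)/100 + (V_1 - 0)/150 = 0
Collecting terms: 0.01667 × V_1 = 0.24  =>  V_1 = 14.4 V
V_th = V_1 - V_2 = 14.4 - 0 = 14.4 V
Step 2 — R_th: zero the source — replace V1 by a short circuit (node 2 merges into node 0) — and find the resistance seen between A (node 1) and B (node 0).
Reduce the network between node 1 (A) and node 0 (B) by series/parallel combination:
  Rp1 = R1 ‖ R2 (parallel, both between nodes 0 and 1) = 1/(1/100 + 1/150) = 60 Ω
R_th = 60 Ω

Final answer: V_th = 14.4 V, R_th = 60 Ω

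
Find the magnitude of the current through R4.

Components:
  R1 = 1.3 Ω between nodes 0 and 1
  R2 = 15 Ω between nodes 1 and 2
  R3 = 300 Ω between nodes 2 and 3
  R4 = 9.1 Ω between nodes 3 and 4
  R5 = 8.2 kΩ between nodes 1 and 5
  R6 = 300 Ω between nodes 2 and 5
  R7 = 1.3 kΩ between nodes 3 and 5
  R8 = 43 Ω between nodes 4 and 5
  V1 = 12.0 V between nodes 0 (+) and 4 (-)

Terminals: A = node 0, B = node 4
Nodal analysis, taking node 4 as the 0 V reference.
Source V1 fixes V_0 = 12 V.
KCL at each unknown node (sum of currents leaving = 0; resistances in Ω):
  Node 1: (V_1 - 12)/1.3 + (V_1 - V_2)/15 + (V_1 - V_5)/8200 = 0
  Node 2: (V_2 - V_1)/15 + (V_2 - V_3)/300 + (V_2 - V_5)/300 = 0
  Node 3: (V_3 - V_2)/300 + (V_3 - 0)/9.1 + (V_3 - V_5)/1300 = 0
  Node 5: (V_5 - V_1)/8200 + (V_5 - V_2)/300 + (V_5 - V_3)/1300 + (V_5 - 0)/43 = 0
Collecting terms (coefficients in siemens):
  0.836·V_1 - 0.06667·V_2 - 0.000122·V_5 = 9.231
  0.07333·V_2 - 0.06667·V_1 - 0.003333·V_3 - 0.003333·V_5 = 0
  0.114·V_3 - 0.003333·V_2 - 0.0007692·V_5 = 0
  0.02748·V_5 - 0.000122·V_1 - 0.003333·V_2 - 0.0007692·V_3 = 0
Solving these 4 simultaneous equations (Gaussian elimination) gives:
  V_1 = 11.91 V, V_2 = 10.91 V, V_3 = 0.3283 V, V_5 = 1.385 V
I_R4 = (V_3 - V_4)/R4 = (0.3283 - 0)/9.1 = 0.03607 A
|I_R4| = 0.03607 A

Final answer: |I_R4| = 0.03607 A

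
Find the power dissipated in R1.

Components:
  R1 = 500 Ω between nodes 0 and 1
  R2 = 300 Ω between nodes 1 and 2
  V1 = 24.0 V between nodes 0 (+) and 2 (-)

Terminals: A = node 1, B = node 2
Nodal analysis, taking node 2 as the 0 V reference.
Source V1 fixes V_0 = 24 V.
KCL at each unknown node (sum of currents leaving = 0; resistances in Ω):
  Node 1: (V_1 - 24)/500 + (V_1 - 0)/300 = 0
Collecting terms: 0.005333 × V_1 = 0.048  =>  V_1 = 9 V
I_R1 = (V_0 - V_1)/R1 = (24 - 9)/500 = 0.03 A
P_R1 = I_R1² × R1 = (0.03)² × 500 = 0.45 W

Final answer: 0.45 W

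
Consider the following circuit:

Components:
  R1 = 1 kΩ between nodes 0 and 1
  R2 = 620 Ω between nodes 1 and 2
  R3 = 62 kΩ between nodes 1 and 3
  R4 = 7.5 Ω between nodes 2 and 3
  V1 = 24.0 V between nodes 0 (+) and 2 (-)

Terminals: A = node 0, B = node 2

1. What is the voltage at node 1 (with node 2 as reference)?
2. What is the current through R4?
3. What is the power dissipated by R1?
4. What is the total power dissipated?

Nodal analysis, taking node 2 as the 0 V reference.
Source V1 fixes V_0 = 24 V.
KCL at each unknown node (sum of currents leaving = 0; resistances in Ω):
  Node 1: (V_1 - 24)/1000 + (V_1 - 0)/620 + (V_1 - V_3)/62000 = 0
  Node 3: (V_3 - V_1)/62000 + (V_3 - 0)/7.5 = 0
Collecting terms (coefficients in siemens):
  0.002629·V_1 - 0.00001613·V_3 = 0.024
  0.1333·V_3 - 0.00001613·V_1 = 0
Determinant D = (0.002629)(0.1333) - (-0.00001613)(-0.00001613) = 0.0003506
V_1 = [(0.024)(0.1333) - (-0.00001613)(0)]/D = 9.129 V
V_3 = [(0.002629)(0) - (0.024)(-0.00001613)]/D = 0.001104 V
Part 1:
  Read off the nodal solution: V_1 = 9.129 V
Part 2:
  I_R4 = (V_2 - V_3)/R4 = (0 - 0.001104)/7.5 = -0.0001472 A
  Magnitude: I_R4 = 0.0001472 A
Part 3:
  I_R1 = (V_0 - V_1)/R1 = (24 - 9.129)/1000 = 0.01487 A
  P_R1 = I_R1² × R1 = (0.01487)² × 1000 = 0.2212 W
Part 4:
  Power in each resistor, P = (ΔV)²/R:
    P_R1 = (24 - 9.129)²/1000 = 0.2212 W
    P_R2 = (9.129 - 0)²/620 = 0.1344 W
    P_R3 = (9.129 - 0.001104)²/62000 = 0.001344 W
    P_R4 = (0 - 0.001104)²/7.5 = 0.0000001626 W
  P_total = P_R1 + P_R2 + P_R3 + P_R4 = 0.3569 W

Final answers:
1. V_1 = 9.129 V
2. I_R4 = 0.0001472 A
3. P_R1 = 0.2212 W
4. P_total = 0.3569 W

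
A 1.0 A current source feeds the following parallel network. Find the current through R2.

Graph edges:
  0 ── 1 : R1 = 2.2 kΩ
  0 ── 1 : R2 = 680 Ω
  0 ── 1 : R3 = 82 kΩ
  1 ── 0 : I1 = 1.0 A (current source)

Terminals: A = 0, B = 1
All resistors sit directly between nodes 0 and 1, so they are in parallel and share one voltage V; the full source current 1 A splits among them.
1/R_par = 1/2200 + 1/680 + 1/82000 = 0.001937 S  =>  R_par = 516.2 Ω
V = I × R_par = 1 × 516.2 = 516.2 V
I_R2 = V/R2 = 516.2/680 = 0.7591 A

Final answer: 0.7591 A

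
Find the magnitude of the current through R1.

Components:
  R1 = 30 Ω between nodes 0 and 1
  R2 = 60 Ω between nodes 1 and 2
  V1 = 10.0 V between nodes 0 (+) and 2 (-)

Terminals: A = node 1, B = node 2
Nodal analysis, taking node 2 as the 0 V reference.
Source V1 fixes V_0 = 10 V.
KCL at each unknown node (sum of currents leaving = 0; resistances in Ω):
  Node 1: (V_1 - 10)/30 + (V_1 - 0)/60 = 0
Collecting terms: 0.05 × V_1 = 0.3333  =>  V_1 = 6.667 V
I_R1 = (V_0 - V_1)/R1 = (10 - 6.667)/30 = 0.1111 A
|I_R1| = 0.1111 A

Final answer: |I_R1| = 0.1111 A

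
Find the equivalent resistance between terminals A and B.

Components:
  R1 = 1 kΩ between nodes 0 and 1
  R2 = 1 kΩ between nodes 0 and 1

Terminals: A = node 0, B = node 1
Reduce the network between node 0 (A) and node 1 (B) by series/parallel combination:
  Rp1 = R1 ‖ R2 (parallel, both between nodes 0 and 1) = 1/(1/1000 + 1/1000) = 500 Ω
R_eq = 500 Ω

Final answer: 500 Ω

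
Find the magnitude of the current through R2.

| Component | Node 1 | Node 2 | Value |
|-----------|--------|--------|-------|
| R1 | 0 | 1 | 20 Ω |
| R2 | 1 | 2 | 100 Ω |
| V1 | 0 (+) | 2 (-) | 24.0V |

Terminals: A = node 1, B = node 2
Nodal analysis, taking node 2 as the 0 V reference.
Source V1 fixes V_0 = 24 V.
KCL at each unknown node (sum of currents leaving = 0; resistances in Ω):
  Node 1: (V_1 - 24)/20 + (V_1 - 0)/100 = 0
Collecting terms: 0.06 × V_1 = 1.2  =>  V_1 = 20 V
I_R2 = (V_1 - V_2)/R2 = (20 - 0)/100 = 0.2 A
|I_R2| = 0.2 A

Final answer: |I_R2| = 0.2 A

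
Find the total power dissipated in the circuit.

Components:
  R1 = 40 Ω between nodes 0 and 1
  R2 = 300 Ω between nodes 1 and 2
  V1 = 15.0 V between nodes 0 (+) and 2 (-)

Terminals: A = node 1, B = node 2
Nodal analysis, taking node 2 as the 0 V reference.
Source V1 fixes V_0 = 15 V.
KCL at each unknown node (sum of currents leaving = 0; resistances in Ω):
  Node 1: (V_1 - 15)/40 + (V_1 - 0)/300 = 0
Collecting terms: 0.02833 × V_1 = 0.375  =>  V_1 = 13.24 V
Power in each resistor, P = (ΔV)²/R:
  P_R1 = (15 - 13.24)²/40 = 0.07785 W
  P_R2 = (13.24 - 0)²/300 = 0.5839 W
P_total = P_R1 + P_R2 = 0.6618 W

Final answer: 0.6618 W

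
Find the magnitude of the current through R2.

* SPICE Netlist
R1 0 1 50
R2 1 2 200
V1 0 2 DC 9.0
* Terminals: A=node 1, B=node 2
Nodal analysis, taking node 2 as the 0 V reference.
Source V1 fixes V_0 = 9 V.
KCL at each unknown node (sum of currents leaving = 0; resistances in Ω):
  Node 1: (V_1 - 9)/50 + (V_1 - 0)/200 = 0
Collecting terms: 0.025 × V_1 = 0.18  =>  V_1 = 7.2 V
I_R2 = (V_1 - V_2)/R2 = (7.2 - 0)/200 = 0.036 A
|I_R2| = 0.036 A

Final answer: |I_R2| = 0.036 A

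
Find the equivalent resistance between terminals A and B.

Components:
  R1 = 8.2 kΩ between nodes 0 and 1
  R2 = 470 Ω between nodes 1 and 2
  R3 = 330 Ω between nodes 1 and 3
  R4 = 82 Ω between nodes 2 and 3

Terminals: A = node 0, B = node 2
Reduce the network between node 0 (A) and node 2 (B) by series/parallel combination:
  Rs1 = R3 + R4 (series, joined only at node 3) = 330 + 82 = 412 Ω
  Rp1 = R2 ‖ Rs1 (parallel, both between nodes 1 and 2) = 1/(1/470 + 1/412) = 219.5 Ω
  Rs2 = R1 + Rp1 (series, joined only at node 1) = 8200 + 219.5 = 8420 Ω
R_eq = 8.42 kΩ

Final answer: 8.42 kΩ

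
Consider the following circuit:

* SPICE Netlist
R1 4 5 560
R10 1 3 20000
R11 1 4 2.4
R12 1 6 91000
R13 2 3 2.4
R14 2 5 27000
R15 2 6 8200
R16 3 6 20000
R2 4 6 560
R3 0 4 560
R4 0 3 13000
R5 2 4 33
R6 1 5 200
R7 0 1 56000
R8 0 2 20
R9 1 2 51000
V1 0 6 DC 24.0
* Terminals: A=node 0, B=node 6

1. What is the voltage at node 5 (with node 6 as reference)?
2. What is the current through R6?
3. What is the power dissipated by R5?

Nodal analysis, taking node 6 as the 0 V reference.
Source V1 fixes V_0 = 24 V.
KCL at each unknown node (sum of currents leaving = 0; resistances in Ω):
  Node 1: (V_1 - V_5)/200 + (V_1 - 24)/56000 + (V_1 - V_2)/51000 + (V_1 - V_3)/20000 + (V_1 - V_4)/2.4 + (V_1 - 0)/91000 = 0
  Node 2: (V_2 - V_4)/33 + (V_2 - 24)/20 + (V_2 - V_1)/51000 + (V_2 - V_3)/2.4 + (V_2 - V_5)/27000 + (V_2 - 0)/8200 = 0
  Node 3: (V_3 - 24)/13000 + (V_3 - V_1)/20000 + (V_3 - V_2)/2.4 + (V_3 - 0)/20000 = 0
  Node 4: (V_4 - V_5)/560 + (V_4 - 0)/560 + (V_4 - 24)/560 + (V_4 - V_2)/33 + (V_4 - V_1)/2.4 = 0
  Node 5: (V_5 - V_4)/560 + (V_5 - V_1)/200 + (V_5 - V_2)/27000 = 0
Collecting terms (coefficients in siemens):
  0.4218·V_1 - 0.00001961·V_2 - 0.00005·V_3 - 0.4167·V_4 - 0.005·V_5 = 0.0004286
  0.4971·V_2 - 0.00001961·V_1 - 0.4167·V_3 - 0.0303·V_4 - 0.00003704·V_5 = 1.2
  0.4168·V_3 - 0.00005·V_1 - 0.4167·V_2 = 0.001846
  0.4523·V_4 - 0.4167·V_1 - 0.0303·V_2 - 0.001786·V_5 = 0.04286
  0.006823·V_5 - 0.005·V_1 - 0.00003704·V_2 - 0.001786·V_4 = 0
Solving these 5 simultaneous equations (Gaussian elimination) gives:
  V_1 = 22.02 V, V_2 = 23.2 V, V_3 = 23.2 V, V_4 = 22.02 V
  V_5 = 22.02 V
Part 1:
  Read off the nodal solution: V_5 = 22.02 V
Part 2:
  I_R6 = (V_1 - V_5)/R6 = (22.02 - 22.02)/200 = -0.00003241 A
  Magnitude: I_R6 = 0.00003241 A
Part 3:
  I_R5 = (V_2 - V_4)/R5 = (23.2 - 22.02)/33 = 0.03586 A
  P_R5 = I_R5² × R5 = (0.03586)² × 33 = 0.04244 W

Final answers:
1. V_5 = 22.02 V
2. I_R6 = 3.241e-05 A
3. P_R5 = 0.04244 W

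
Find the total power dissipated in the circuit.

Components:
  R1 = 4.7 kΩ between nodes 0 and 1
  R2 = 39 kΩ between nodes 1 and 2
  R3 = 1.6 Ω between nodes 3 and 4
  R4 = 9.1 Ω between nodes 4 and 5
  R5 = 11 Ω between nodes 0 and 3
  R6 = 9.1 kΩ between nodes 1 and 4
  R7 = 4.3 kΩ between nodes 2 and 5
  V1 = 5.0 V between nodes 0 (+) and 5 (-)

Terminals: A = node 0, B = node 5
Nodal analysis, taking node 5 as the 0 V reference.
Source V1 fixes V_0 = 5 V.
KCL at each unknown node (sum of currents leaving = 0; resistances in Ω):
  Node 1: (V_1 - 5)/4700 + (V_1 - V_2)/39000 + (V_1 - V_4)/9100 = 0
  Node 2: (V_2 - V_1)/39000 + (V_2 - 0)/4300 = 0
  Node 3: (V_3 - V_4)/1.6 + (V_3 - 5)/11 = 0
  Node 4: (V_4 - V_3)/1.6 + (V_4 - 0)/9.1 + (V_4 - V_1)/9100 = 0
Collecting terms (coefficients in siemens):
  0.0003483·V_1 - 0.00002564·V_2 - 0.0001099·V_4 = 0.001064
  0.0002582·V_2 - 0.00002564·V_1 = 0
  0.7159·V_3 - 0.625·V_4 = 0.4545
  0.735·V_4 - 0.0001099·V_1 - 0.625·V_3 = 0
Solving these 4 simultaneous equations (Gaussian elimination) gives:
  V_1 = 3.744 V, V_2 = 0.3718 V, V_3 = 2.466 V, V_4 = 2.098 V
Power in each resistor, P = (ΔV)²/R:
  P_R1 = (5 - 3.744)²/4700 = 0.0003359 W
  P_R2 = (3.744 - 0.3718)²/39000 = 0.0002915 W
  P_R3 = (2.466 - 2.098)²/1.6 = 0.08489 W
  P_R4 = (2.098 - 0)²/9.1 = 0.4836 W
  P_R5 = (5 - 2.466)²/11 = 0.5836 W
  P_R6 = (3.744 - 2.098)²/9100 = 0.0002977 W
  P_R7 = (0.3718 - 0)²/4300 = 0.00003214 W
P_total = P_R1 + P_R2 + P_R3 + P_R4 + P_R5 + P_R6 + P_R7 = 1.153 W

Final answer: 1.153 W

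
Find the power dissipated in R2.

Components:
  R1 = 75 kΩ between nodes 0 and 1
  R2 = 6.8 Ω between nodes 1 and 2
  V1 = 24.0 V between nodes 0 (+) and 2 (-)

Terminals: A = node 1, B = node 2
Nodal analysis, taking node 2 as the 0 V reference.
Source V1 fixes V_0 = 24 V.
KCL at each unknown node (sum of currents leaving = 0; resistances in Ω):
  Node 1: (V_1 - 24)/75000 + (V_1 - 0)/6.8 = 0
Collecting terms: 0.1471 × V_1 = 0.00032  =>  V_1 = 0.002176 V
I_R2 = (V_1 - V_2)/R2 = (0.002176 - 0)/6.8 = 0.00032 A
P_R2 = I_R2² × R2 = (0.00032)² × 6.8 = 0.0000006962 W

Final answer: 6.962e-07 W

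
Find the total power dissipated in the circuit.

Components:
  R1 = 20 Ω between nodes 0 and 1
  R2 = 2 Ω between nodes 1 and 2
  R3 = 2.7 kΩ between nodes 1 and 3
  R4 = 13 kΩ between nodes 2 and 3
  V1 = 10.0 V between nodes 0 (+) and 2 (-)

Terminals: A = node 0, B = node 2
Nodal analysis, taking node 2 as the 0 V reference.
Source V1 fixes V_0 = 10 V.
KCL at each unknown node (sum of currents leaving = 0; resistances in Ω):
  Node 1: (V_1 - 10)/20 + (V_1 - 0)/2 + (V_1 - V_3)/2700 = 0
  Node 3: (V_3 - V_1)/2700 + (V_3 - 0)/13000 = 0
Collecting terms (coefficients in siemens):
  0.5504·V_1 - 0.0003704·V_3 = 0.5
  0.0004473·V_3 - 0.0003704·V_1 = 0
Determinant D = (0.5504)(0.0004473) - (-0.0003704)(-0.0003704) = 0.000246
V_1 = [(0.5)(0.0004473) - (-0.0003704)(0)]/D = 0.909 V
V_3 = [(0.5504)(0) - (0.5)(-0.0003704)]/D = 0.7527 V
Power in each resistor, P = (ΔV)²/R:
  P_R1 = (10 - 0.909)²/20 = 4.132 W
  P_R2 = (0.909 - 0)²/2 = 0.4131 W
  P_R3 = (0.909 - 0.7527)²/2700 = 0.000009051 W
  P_R4 = (0 - 0.7527)²/13000 = 0.00004358 W
P_total = P_R1 + P_R2 + P_R3 + P_R4 = 4.546 W

Final answer: 4.546 W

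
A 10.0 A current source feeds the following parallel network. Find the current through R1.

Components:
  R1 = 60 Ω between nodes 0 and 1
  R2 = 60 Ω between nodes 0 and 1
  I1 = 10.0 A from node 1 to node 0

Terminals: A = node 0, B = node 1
All resistors sit directly between nodes 0 and 1, so they are in parallel and share one voltage V; the full source current 10 A splits among them.
1/R_par = 1/60 + 1/60 = 0.03333 S  =>  R_par = 30 Ω
V = I × R_par = 10 × 30 = 300 V
I_R1 = V/R1 = 300/60 = 5 A

Final answer: 5 A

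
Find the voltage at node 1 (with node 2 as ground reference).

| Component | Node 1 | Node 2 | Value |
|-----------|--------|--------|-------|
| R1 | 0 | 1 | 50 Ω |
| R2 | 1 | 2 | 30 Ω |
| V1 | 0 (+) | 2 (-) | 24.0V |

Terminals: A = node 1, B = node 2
Nodal analysis, taking node 2 as the 0 V reference.
Source V1 fixes V_0 = 24 V.
KCL at each unknown node (sum of currents leaving = 0; resistances in Ω):
  Node 1: (V_1 - 24)/50 + (V_1 - 0)/30 = 0
Collecting terms: 0.05333 × V_1 = 0.48  =>  V_1 = 9 V
The requested potential is V_1 = 9 V.

Final answer: V_1 = 9 V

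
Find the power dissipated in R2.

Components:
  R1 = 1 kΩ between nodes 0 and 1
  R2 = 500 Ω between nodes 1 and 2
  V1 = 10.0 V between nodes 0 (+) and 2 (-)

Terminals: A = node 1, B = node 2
Nodal analysis, taking node 2 as the 0 V reference.
Source V1 fixes V_0 = 10 V.
KCL at each unknown node (sum of currents leaving = 0; resistances in Ω):
  Node 1: (V_1 - 10)/1000 + (V_1 - 0)/500 = 0
Collecting terms: 0.003 × V_1 = 0.01  =>  V_1 = 3.333 V
I_R2 = (V_1 - V_2)/R2 = (3.333 - 0)/500 = 0.006667 A
P_R2 = I_R2² × R2 = (0.006667)² × 500 = 0.02222 W

Final answer: 0.02222 W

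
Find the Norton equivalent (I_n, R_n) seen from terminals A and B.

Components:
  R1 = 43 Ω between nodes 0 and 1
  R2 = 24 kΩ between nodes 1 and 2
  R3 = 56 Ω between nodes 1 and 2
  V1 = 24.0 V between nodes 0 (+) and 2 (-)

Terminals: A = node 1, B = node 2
Find the Thévenin equivalent first; then I_n = V_th/R_th and R_n = R_th.
Step 1 — V_th is the open-circuit voltage V_A - V_B (nothing connected across the terminals).
Nodal analysis, taking node 2 as the 0 V reference.
Source V1 fixes V_0 = 24 V.
KCL at each unknown node (sum of currents leaving = 0; resistances in Ω):
  Node 1: (V_1 - 24)/43 + (V_1 - 0)/24000 + (V_1 - 0)/56 = 0
Collecting terms: 0.04115 × V_1 = 0.5581  =>  V_1 = 13.56 V
V_th = V_1 - V_2 = 13.56 - 0 = 13.56 V
Step 2 — R_th: zero the source — replace V1 by a short circuit (node 2 merges into node 0) — and find the resistance seen between A (node 1) and B (node 0).
Reduce the network between node 1 (A) and node 0 (B) by series/parallel combination:
  Rp1 = R1 ‖ R2 ‖ R3 (parallel, all between nodes 0 and 1) = 1/(1/43 + 1/24000 + 1/56) = 24.3 Ω
R_th = 24.3 Ω
I_n = V_th/R_th = 13.56/24.3 = 0.5581 A, and R_n = R_th = 24.3 Ω

Final answer: I_n = 0.5581 A, R_n = 24.3 Ω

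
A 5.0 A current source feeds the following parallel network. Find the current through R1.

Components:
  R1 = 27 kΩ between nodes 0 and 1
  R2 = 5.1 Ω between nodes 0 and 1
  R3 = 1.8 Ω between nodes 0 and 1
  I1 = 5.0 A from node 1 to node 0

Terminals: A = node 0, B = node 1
All resistors sit directly between nodes 0 and 1, so they are in parallel and share one voltage V; the full source current 5 A splits among them.
1/R_par = 1/27000 + 1/5.1 + 1/1.8 = 0.7517 S  =>  R_par = 1.33 Ω
V = I × R_par = 5 × 1.33 = 6.652 V
I_R1 = V/R1 = 6.652/27000 = 0.0002464 A

Final answer: 0.0002464 A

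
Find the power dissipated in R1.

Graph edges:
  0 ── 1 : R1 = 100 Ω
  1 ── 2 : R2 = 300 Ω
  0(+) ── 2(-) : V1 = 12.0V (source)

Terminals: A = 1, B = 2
Nodal analysis, taking node 2 as the 0 V reference.
Source V1 fixes V_0 = 12 V.
KCL at each unknown node (sum of currents leaving = 0; resistances in Ω):
  Node 1: (V_1 - 12)/100 + (V_1 - 0)/300 = 0
Collecting terms: 0.01333 × V_1 = 0.12  =>  V_1 = 9 V
I_R1 = (V_0 - V_1)/R1 = (12 - 9)/100 = 0.03 A
P_R1 = I_R1² × R1 = (0.03)² × 100 = 0.09 W

Final answer: 0.09 W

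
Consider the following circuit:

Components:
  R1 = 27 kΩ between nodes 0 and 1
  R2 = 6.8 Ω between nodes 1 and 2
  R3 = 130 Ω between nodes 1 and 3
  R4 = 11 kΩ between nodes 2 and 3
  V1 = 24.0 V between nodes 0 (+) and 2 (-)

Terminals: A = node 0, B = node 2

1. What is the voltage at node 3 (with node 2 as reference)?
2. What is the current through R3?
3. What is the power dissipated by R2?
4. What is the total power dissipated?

Nodal analysis, taking node 2 as the 0 V reference.
Source V1 fixes V_0 = 24 V.
KCL at each unknown node (sum of currents leaving = 0; resistances in Ω):
  Node 1: (V_1 - 24)/27000 + (V_1 - 0)/6.8 + (V_1 - V_3)/130 = 0
  Node 3: (V_3 - V_1)/130 + (V_3 - 0)/11000 = 0
Collecting terms (coefficients in siemens):
  0.1548·V_1 - 0.007692·V_3 = 0.0008889
  0.007783·V_3 - 0.007692·V_1 = 0
Determinant D = (0.1548)(0.007783) - (-0.007692)(-0.007692) = 0.001146
V_1 = [(0.0008889)(0.007783) - (-0.007692)(0)]/D = 0.006039 V
V_3 = [(0.1548)(0) - (0.0008889)(-0.007692)]/D = 0.005969 V
Part 1:
  Read off the nodal solution: V_3 = 0.005969 V
Part 2:
  I_R3 = (V_1 - V_3)/R3 = (0.006039 - 0.005969)/130 = 0.0000005426 A
  Magnitude: I_R3 = 0.0000005426 A
Part 3:
  I_R2 = (V_1 - V_2)/R2 = (0.006039 - 0)/6.8 = 0.0008881 A
  P_R2 = I_R2² × R2 = (0.0008881)² × 6.8 = 0.000005364 W
Part 4:
  Power in each resistor, P = (ΔV)²/R:
    P_R1 = (24 - 0.006039)²/27000 = 0.02132 W
    P_R2 = (0.006039 - 0)²/6.8 = 0.000005364 W
    P_R3 = (0.006039 - 0.005969)²/130 = 0.00000000003828 W
    P_R4 = (0 - 0.005969)²/11000 = 0.000000003239 W
  P_total = P_R1 + P_R2 + P_R3 + P_R4 = 0.02133 W

Final answers:
1. V_3 = 0.005969 V
2. I_R3 = 5.426e-07 A
3. P_R2 = 5.364e-06 W
4. P_total = 0.02133 W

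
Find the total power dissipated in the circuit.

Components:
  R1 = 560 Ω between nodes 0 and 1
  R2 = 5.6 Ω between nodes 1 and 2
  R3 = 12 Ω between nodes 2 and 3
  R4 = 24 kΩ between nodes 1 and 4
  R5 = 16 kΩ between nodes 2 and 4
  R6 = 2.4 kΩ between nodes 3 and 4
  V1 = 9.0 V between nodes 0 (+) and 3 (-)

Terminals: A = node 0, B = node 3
Nodal analysis, taking node 3 as the 0 V reference.
Source V1 fixes V_0 = 9 V.
KCL at each unknown node (sum of currents leaving = 0; resistances in Ω):
  Node 1: (V_1 - 9)/560 + (V_1 - V_2)/5.6 + (V_1 - V_4)/24000 = 0
  Node 2: (V_2 - V_1)/5.6 + (V_2 - 0)/12 + (V_2 - V_4)/16000 = 0
  Node 4: (V_4 - V_1)/24000 + (V_4 - V_2)/16000 + (V_4 - 0)/2400 = 0
Collecting terms (coefficients in siemens):
  0.1804·V_1 - 0.1786·V_2 - 0.00004167·V_4 = 0.01607
  0.262·V_2 - 0.1786·V_1 - 0.0000625·V_4 = 0
  0.0005208·V_4 - 0.00004167·V_1 - 0.0000625·V_2 = 0
Solving these 3 simultaneous equations (Gaussian elimination) gives:
  V_1 = 0.274 V, V_2 = 0.1868 V, V_4 = 0.04433 V
Power in each resistor, P = (ΔV)²/R:
  P_R1 = (9 - 0.274)²/560 = 0.136 W
  P_R2 = (0.274 - 0.1868)²/5.6 = 0.001358 W
  P_R3 = (0.1868 - 0)²/12 = 0.002907 W
  P_R4 = (0.274 - 0.04433)²/24000 = 0.000002197 W
  P_R5 = (0.1868 - 0.04433)²/16000 = 0.000001268 W
  P_R6 = (0 - 0.04433)²/2400 = 0.0000008188 W
P_total = P_R1 + P_R2 + P_R3 + P_R4 + P_R5 + P_R6 = 0.1402 W

Final answer: 0.1402 W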